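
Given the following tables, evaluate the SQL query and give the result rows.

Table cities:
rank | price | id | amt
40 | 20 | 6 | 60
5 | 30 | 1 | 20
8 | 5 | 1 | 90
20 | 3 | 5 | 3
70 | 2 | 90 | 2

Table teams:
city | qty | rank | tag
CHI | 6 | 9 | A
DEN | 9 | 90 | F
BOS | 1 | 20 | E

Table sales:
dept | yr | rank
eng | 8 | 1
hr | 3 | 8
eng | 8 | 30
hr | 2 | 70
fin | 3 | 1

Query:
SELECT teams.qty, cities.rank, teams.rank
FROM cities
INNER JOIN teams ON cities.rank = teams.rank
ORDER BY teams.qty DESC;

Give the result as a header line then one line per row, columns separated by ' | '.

== RESULT ==
teams.qty | cities.rank | teams.rank
1 | 20 | 20

Derivation:
After JOIN teams (1 rows):
cities.rank | cities.price | cities.id | cities.amt | teams.city | teams.qty | teams.rank | teams.tag
20 | 3 | 5 | 3 | BOS | 1 | 20 | E
After SELECT (1 rows):
teams.qty | cities.rank | teams.rank
1 | 20 | 20
After ORDER BY (1 rows):
teams.qty | cities.rank | teams.rank
1 | 20 | 20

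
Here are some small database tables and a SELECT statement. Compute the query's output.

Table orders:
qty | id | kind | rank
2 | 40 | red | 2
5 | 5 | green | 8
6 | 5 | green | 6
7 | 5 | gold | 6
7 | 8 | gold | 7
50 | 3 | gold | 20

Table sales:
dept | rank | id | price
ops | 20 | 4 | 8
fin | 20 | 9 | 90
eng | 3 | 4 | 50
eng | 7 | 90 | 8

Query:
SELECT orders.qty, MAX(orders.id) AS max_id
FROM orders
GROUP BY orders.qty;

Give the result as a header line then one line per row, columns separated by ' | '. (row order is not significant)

After GROUP BY (5 rows):
orders.qty | max_id
2 | 40
5 | 5
6 | 5
7 | 8
50 | 3

== RESULT ==
orders.qty | max_id
2 | 40
5 | 5
6 | 5
7 | 8
50 | 3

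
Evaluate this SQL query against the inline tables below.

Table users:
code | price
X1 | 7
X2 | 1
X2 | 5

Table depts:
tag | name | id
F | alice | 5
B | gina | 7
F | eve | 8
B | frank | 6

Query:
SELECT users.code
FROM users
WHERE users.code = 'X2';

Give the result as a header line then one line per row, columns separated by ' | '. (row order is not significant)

== RESULT ==
users.code
X2
X2

Derivation:
After WHERE (2 rows):
users.code | users.price
X2 | 1
X2 | 5
After SELECT (2 rows):
users.code
X2
X2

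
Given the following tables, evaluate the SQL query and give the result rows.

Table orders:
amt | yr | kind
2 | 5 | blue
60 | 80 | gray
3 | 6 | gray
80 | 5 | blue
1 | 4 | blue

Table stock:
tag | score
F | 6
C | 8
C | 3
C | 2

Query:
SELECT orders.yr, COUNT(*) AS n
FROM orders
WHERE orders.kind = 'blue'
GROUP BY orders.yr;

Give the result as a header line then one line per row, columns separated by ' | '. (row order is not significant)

After WHERE (3 rows):
orders.amt | orders.yr | orders.kind
2 | 5 | blue
80 | 5 | blue
1 | 4 | blue
After GROUP BY (2 rows):
orders.yr | n
5 | 2
4 | 1

== RESULT ==
orders.yr | n
5 | 2
4 | 1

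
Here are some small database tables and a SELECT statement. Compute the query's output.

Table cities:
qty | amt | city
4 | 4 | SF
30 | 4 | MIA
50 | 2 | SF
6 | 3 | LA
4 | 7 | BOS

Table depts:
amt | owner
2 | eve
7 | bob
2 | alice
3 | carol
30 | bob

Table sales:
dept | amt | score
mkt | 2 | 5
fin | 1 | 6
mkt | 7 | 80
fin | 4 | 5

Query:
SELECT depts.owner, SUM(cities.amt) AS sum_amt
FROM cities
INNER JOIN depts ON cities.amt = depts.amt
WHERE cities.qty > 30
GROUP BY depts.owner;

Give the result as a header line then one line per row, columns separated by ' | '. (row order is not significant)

After JOIN depts (4 rows):
cities.qty | cities.amt | cities.city | depts.amt | depts.owner
50 | 2 | SF | 2 | eve
50 | 2 | SF | 2 | alice
6 | 3 | LA | 3 | carol
4 | 7 | BOS | 7 | bob
After WHERE (2 rows):
cities.qty | cities.amt | cities.city | depts.amt | depts.owner
50 | 2 | SF | 2 | eve
50 | 2 | SF | 2 | alice
After GROUP BY (2 rows):
depts.owner | sum_amt
eve | 2
alice | 2

== RESULT ==
depts.owner | sum_amt
eve | 2
alice | 2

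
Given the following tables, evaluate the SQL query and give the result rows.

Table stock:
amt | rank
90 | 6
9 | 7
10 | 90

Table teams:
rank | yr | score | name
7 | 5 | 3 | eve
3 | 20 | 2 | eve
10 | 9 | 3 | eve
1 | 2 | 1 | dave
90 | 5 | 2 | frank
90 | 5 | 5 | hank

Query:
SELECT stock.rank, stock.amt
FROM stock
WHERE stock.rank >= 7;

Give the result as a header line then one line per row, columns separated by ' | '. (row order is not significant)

== RESULT ==
stock.rank | stock.amt
7 | 9
90 | 10

Derivation:
After WHERE (2 rows):
stock.amt | stock.rank
9 | 7
10 | 90
After SELECT (2 rows):
stock.rank | stock.amt
7 | 9
90 | 10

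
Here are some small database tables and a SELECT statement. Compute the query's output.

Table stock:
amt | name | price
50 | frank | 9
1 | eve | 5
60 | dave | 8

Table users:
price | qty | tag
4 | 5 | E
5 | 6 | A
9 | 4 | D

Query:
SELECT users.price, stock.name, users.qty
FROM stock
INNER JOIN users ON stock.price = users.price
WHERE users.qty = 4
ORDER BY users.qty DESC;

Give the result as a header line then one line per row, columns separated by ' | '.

== RESULT ==
users.price | stock.name | users.qty
9 | frank | 4

Derivation:
After JOIN users (2 rows):
stock.amt | stock.name | stock.price | users.price | users.qty | users.tag
50 | frank | 9 | 9 | 4 | D
1 | eve | 5 | 5 | 6 | A
After WHERE (1 rows):
stock.amt | stock.name | stock.price | users.price | users.qty | users.tag
50 | frank | 9 | 9 | 4 | D
After SELECT (1 rows):
users.price | stock.name | users.qty
9 | frank | 4
After ORDER BY (1 rows):
users.price | stock.name | users.qty
9 | frank | 4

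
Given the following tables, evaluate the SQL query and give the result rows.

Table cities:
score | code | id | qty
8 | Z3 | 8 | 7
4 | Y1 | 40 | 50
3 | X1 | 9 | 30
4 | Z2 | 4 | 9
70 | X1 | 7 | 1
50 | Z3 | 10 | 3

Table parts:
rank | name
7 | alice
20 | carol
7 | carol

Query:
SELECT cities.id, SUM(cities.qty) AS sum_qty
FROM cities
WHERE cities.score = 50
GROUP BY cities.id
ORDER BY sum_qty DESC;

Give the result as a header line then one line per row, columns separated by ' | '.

== RESULT ==
cities.id | sum_qty
10 | 3

Derivation:
After WHERE (1 rows):
cities.score | cities.code | cities.id | cities.qty
50 | Z3 | 10 | 3
After GROUP BY (1 rows):
cities.id | sum_qty
10 | 3
After ORDER BY (1 rows):
cities.id | sum_qty
10 | 3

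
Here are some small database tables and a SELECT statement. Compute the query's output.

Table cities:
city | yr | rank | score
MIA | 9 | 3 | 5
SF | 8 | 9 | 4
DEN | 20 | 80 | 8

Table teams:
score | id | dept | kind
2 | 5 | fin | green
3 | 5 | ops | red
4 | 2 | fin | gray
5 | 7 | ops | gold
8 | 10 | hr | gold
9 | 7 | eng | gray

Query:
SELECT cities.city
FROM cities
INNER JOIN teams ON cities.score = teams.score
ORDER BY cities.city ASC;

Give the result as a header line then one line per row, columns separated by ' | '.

After JOIN teams (3 rows):
cities.city | cities.yr | cities.rank | cities.score | teams.score | teams.id | teams.dept | teams.kind
MIA | 9 | 3 | 5 | 5 | 7 | ops | gold
SF | 8 | 9 | 4 | 4 | 2 | fin | gray
DEN | 20 | 80 | 8 | 8 | 10 | hr | gold
After SELECT (3 rows):
cities.city
MIA
SF
DEN
After ORDER BY (3 rows):
cities.city
DEN
MIA
SF

== RESULT ==
cities.city
DEN
MIA
SF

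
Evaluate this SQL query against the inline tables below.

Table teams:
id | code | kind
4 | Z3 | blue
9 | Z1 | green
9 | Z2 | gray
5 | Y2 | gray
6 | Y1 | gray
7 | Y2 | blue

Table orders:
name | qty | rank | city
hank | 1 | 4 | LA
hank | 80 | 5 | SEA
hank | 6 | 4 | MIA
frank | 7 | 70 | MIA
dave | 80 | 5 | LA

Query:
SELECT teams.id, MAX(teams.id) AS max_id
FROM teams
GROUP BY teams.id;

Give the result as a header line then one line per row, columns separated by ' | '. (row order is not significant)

After GROUP BY (5 rows):
teams.id | max_id
4 | 4
9 | 9
5 | 5
6 | 6
7 | 7

== RESULT ==
teams.id | max_id
4 | 4
9 | 9
5 | 5
6 | 6
7 | 7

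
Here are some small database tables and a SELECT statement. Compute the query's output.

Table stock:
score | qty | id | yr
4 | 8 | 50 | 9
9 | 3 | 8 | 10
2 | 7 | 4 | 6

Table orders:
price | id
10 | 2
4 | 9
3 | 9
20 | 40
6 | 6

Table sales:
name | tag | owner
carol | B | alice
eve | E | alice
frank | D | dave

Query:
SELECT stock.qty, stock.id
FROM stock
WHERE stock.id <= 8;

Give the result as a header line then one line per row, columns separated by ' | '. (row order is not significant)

After WHERE (2 rows):
stock.score | stock.qty | stock.id | stock.yr
9 | 3 | 8 | 10
2 | 7 | 4 | 6
After SELECT (2 rows):
stock.qty | stock.id
3 | 8
7 | 4

== RESULT ==
stock.qty | stock.id
3 | 8
7 | 4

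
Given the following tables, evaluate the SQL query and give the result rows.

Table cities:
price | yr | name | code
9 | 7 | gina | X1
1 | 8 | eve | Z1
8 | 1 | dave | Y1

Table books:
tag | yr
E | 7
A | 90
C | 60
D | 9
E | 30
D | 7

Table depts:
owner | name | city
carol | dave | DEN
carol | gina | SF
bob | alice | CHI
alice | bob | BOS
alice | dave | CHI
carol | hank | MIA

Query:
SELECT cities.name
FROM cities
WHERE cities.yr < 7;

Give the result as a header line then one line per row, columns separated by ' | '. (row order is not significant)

After WHERE (1 rows):
cities.price | cities.yr | cities.name | cities.code
8 | 1 | dave | Y1
After SELECT (1 rows):
cities.name
dave

== RESULT ==
cities.name
dave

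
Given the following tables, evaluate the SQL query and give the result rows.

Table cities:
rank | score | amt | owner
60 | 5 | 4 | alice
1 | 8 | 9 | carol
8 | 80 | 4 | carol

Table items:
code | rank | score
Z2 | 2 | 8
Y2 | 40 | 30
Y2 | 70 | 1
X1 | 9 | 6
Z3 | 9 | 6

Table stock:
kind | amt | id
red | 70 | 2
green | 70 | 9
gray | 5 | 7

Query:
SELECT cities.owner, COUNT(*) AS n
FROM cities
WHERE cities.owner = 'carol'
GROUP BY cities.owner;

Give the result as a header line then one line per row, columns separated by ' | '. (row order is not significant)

== RESULT ==
cities.owner | n
carol | 2

Derivation:
After WHERE (2 rows):
cities.rank | cities.score | cities.amt | cities.owner
1 | 8 | 9 | carol
8 | 80 | 4 | carol
After GROUP BY (1 rows):
cities.owner | n
carol | 2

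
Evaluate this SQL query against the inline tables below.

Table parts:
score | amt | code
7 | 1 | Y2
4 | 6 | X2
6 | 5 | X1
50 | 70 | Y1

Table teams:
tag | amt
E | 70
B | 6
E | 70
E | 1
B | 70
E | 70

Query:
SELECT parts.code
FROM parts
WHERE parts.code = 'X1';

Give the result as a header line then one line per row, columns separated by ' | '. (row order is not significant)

== RESULT ==
parts.code
X1

Derivation:
After WHERE (1 rows):
parts.score | parts.amt | parts.code
6 | 5 | X1
After SELECT (1 rows):
parts.code
X1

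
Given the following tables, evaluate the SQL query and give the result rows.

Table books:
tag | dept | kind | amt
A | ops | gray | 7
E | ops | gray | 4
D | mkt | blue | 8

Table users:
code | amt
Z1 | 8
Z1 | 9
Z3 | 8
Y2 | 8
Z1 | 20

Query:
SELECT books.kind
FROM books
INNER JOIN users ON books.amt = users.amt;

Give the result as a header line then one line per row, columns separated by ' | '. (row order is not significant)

== RESULT ==
books.kind
blue
blue
blue

Derivation:
After JOIN users (3 rows):
books.tag | books.dept | books.kind | books.amt | users.code | users.amt
D | mkt | blue | 8 | Z1 | 8
D | mkt | blue | 8 | Z3 | 8
D | mkt | blue | 8 | Y2 | 8
After SELECT (3 rows):
books.kind
blue
blue
blue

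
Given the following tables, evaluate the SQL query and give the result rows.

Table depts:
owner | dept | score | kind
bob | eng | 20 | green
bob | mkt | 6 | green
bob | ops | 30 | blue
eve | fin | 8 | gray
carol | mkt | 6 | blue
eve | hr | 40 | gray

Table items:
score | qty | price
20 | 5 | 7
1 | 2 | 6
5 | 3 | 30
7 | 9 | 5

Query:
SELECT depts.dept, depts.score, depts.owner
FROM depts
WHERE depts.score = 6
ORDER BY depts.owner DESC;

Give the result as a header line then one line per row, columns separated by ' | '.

After WHERE (2 rows):
depts.owner | depts.dept | depts.score | depts.kind
bob | mkt | 6 | green
carol | mkt | 6 | blue
After SELECT (2 rows):
depts.dept | depts.score | depts.owner
mkt | 6 | bob
mkt | 6 | carol
After ORDER BY (2 rows):
depts.dept | depts.score | depts.owner
mkt | 6 | carol
mkt | 6 | bob

== RESULT ==
depts.dept | depts.score | depts.owner
mkt | 6 | carol
mkt | 6 | bob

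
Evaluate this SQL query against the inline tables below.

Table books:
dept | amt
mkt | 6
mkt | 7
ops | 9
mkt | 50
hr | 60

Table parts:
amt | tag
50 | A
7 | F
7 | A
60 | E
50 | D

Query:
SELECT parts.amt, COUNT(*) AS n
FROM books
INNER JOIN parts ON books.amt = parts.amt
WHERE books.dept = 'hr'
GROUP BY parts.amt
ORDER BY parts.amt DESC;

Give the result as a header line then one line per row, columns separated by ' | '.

== RESULT ==
parts.amt | n
60 | 1

Derivation:
After JOIN parts (5 rows):
books.dept | books.amt | parts.amt | parts.tag
mkt | 7 | 7 | F
mkt | 7 | 7 | A
mkt | 50 | 50 | A
mkt | 50 | 50 | D
hr | 60 | 60 | E
After WHERE (1 rows):
books.dept | books.amt | parts.amt | parts.tag
hr | 60 | 60 | E
After GROUP BY (1 rows):
parts.amt | n
60 | 1
After ORDER BY (1 rows):
parts.amt | n
60 | 1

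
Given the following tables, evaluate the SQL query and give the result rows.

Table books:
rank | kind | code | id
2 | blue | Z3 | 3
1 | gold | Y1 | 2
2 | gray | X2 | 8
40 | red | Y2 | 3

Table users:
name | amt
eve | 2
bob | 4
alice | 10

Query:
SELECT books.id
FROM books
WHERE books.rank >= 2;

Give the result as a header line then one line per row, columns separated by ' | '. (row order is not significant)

After WHERE (3 rows):
books.rank | books.kind | books.code | books.id
2 | blue | Z3 | 3
2 | gray | X2 | 8
40 | red | Y2 | 3
After SELECT (3 rows):
books.id
3
8
3

== RESULT ==
books.id
3
8
3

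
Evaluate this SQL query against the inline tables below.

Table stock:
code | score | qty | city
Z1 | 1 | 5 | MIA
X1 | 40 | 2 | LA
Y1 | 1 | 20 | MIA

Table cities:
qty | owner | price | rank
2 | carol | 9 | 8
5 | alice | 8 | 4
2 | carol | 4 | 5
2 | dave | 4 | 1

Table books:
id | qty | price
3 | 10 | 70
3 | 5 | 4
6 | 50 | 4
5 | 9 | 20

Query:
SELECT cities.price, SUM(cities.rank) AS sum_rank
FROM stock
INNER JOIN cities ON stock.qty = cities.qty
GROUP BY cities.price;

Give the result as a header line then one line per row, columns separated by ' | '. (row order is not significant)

After JOIN cities (4 rows):
stock.code | stock.score | stock.qty | stock.city | cities.qty | cities.owner | cities.price | cities.rank
Z1 | 1 | 5 | MIA | 5 | alice | 8 | 4
X1 | 40 | 2 | LA | 2 | carol | 9 | 8
X1 | 40 | 2 | LA | 2 | carol | 4 | 5
X1 | 40 | 2 | LA | 2 | dave | 4 | 1
After GROUP BY (3 rows):
cities.price | sum_rank
8 | 4
9 | 8
4 | 6

== RESULT ==
cities.price | sum_rank
8 | 4
9 | 8
4 | 6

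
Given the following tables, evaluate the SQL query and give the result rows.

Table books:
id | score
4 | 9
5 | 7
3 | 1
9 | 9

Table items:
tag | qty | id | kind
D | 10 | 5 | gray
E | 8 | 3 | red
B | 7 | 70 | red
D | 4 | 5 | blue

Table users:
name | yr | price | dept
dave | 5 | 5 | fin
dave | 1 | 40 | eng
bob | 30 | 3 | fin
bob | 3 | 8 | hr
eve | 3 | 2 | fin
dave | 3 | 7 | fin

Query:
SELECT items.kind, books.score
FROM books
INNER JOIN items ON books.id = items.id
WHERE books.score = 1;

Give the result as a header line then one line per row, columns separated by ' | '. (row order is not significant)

After JOIN items (3 rows):
books.id | books.score | items.tag | items.qty | items.id | items.kind
5 | 7 | D | 10 | 5 | gray
5 | 7 | D | 4 | 5 | blue
3 | 1 | E | 8 | 3 | red
After WHERE (1 rows):
books.id | books.score | items.tag | items.qty | items.id | items.kind
3 | 1 | E | 8 | 3 | red
After SELECT (1 rows):
items.kind | books.score
red | 1

== RESULT ==
items.kind | books.score
red | 1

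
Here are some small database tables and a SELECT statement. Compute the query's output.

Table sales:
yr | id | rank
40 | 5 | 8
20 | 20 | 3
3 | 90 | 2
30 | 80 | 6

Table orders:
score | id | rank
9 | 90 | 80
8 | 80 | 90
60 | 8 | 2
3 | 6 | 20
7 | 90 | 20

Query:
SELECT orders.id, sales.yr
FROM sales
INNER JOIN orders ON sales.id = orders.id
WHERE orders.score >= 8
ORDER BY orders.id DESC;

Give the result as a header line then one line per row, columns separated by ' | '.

After JOIN orders (3 rows):
sales.yr | sales.id | sales.rank | orders.score | orders.id | orders.rank
3 | 90 | 2 | 9 | 90 | 80
3 | 90 | 2 | 7 | 90 | 20
30 | 80 | 6 | 8 | 80 | 90
After WHERE (2 rows):
sales.yr | sales.id | sales.rank | orders.score | orders.id | orders.rank
3 | 90 | 2 | 9 | 90 | 80
30 | 80 | 6 | 8 | 80 | 90
After SELECT (2 rows):
orders.id | sales.yr
90 | 3
80 | 30
After ORDER BY (2 rows):
orders.id | sales.yr
90 | 3
80 | 30

== RESULT ==
orders.id | sales.yr
90 | 3
80 | 30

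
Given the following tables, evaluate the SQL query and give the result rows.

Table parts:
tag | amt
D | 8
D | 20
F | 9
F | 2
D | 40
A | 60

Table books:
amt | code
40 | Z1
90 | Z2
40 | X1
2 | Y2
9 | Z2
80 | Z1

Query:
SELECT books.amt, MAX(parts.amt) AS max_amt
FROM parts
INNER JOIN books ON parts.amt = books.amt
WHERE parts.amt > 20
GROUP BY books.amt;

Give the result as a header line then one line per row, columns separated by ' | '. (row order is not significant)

After JOIN books (4 rows):
parts.tag | parts.amt | books.amt | books.code
F | 9 | 9 | Z2
F | 2 | 2 | Y2
D | 40 | 40 | Z1
D | 40 | 40 | X1
After WHERE (2 rows):
parts.tag | parts.amt | books.amt | books.code
D | 40 | 40 | Z1
D | 40 | 40 | X1
After GROUP BY (1 rows):
books.amt | max_amt
40 | 40

== RESULT ==
books.amt | max_amt
40 | 40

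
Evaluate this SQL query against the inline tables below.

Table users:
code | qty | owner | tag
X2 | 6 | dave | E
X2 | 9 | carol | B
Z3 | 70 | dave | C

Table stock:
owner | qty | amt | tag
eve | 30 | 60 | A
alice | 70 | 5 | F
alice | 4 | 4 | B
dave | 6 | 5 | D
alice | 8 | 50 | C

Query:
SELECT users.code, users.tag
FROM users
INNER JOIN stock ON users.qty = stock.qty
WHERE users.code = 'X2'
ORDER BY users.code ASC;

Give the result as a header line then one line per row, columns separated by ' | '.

== RESULT ==
users.code | users.tag
X2 | E

Derivation:
After JOIN stock (2 rows):
users.code | users.qty | users.owner | users.tag | stock.owner | stock.qty | stock.amt | stock.tag
X2 | 6 | dave | E | dave | 6 | 5 | D
Z3 | 70 | dave | C | alice | 70 | 5 | F
After WHERE (1 rows):
users.code | users.qty | users.owner | users.tag | stock.owner | stock.qty | stock.amt | stock.tag
X2 | 6 | dave | E | dave | 6 | 5 | D
After SELECT (1 rows):
users.code | users.tag
X2 | E
After ORDER BY (1 rows):
users.code | users.tag
X2 | E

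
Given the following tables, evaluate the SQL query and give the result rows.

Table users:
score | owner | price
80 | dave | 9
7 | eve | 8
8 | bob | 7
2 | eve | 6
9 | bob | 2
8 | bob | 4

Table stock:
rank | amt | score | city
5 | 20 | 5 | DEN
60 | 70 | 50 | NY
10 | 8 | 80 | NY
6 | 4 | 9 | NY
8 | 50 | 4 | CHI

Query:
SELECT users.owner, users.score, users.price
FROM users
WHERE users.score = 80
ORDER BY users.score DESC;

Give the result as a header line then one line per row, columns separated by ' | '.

After WHERE (1 rows):
users.score | users.owner | users.price
80 | dave | 9
After SELECT (1 rows):
users.owner | users.score | users.price
dave | 80 | 9
After ORDER BY (1 rows):
users.owner | users.score | users.price
dave | 80 | 9

== RESULT ==
users.owner | users.score | users.price
dave | 80 | 9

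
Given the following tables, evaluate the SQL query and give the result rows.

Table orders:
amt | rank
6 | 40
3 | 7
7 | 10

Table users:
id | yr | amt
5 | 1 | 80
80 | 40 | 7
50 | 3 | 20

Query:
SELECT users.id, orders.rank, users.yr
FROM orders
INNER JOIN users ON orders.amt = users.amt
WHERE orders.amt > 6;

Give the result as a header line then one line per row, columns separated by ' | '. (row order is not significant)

== RESULT ==
users.id | orders.rank | users.yr
80 | 10 | 40

Derivation:
After JOIN users (1 rows):
orders.amt | orders.rank | users.id | users.yr | users.amt
7 | 10 | 80 | 40 | 7
After WHERE (1 rows):
orders.amt | orders.rank | users.id | users.yr | users.amt
7 | 10 | 80 | 40 | 7
After SELECT (1 rows):
users.id | orders.rank | users.yr
80 | 10 | 40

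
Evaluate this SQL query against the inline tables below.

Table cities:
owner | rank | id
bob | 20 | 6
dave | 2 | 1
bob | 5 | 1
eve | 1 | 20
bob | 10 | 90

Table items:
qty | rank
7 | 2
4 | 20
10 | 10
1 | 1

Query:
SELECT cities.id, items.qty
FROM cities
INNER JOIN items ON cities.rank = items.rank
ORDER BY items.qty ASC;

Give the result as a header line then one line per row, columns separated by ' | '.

After JOIN items (4 rows):
cities.owner | cities.rank | cities.id | items.qty | items.rank
bob | 20 | 6 | 4 | 20
dave | 2 | 1 | 7 | 2
eve | 1 | 20 | 1 | 1
bob | 10 | 90 | 10 | 10
After SELECT (4 rows):
cities.id | items.qty
6 | 4
1 | 7
20 | 1
90 | 10
After ORDER BY (4 rows):
cities.id | items.qty
20 | 1
6 | 4
1 | 7
90 | 10

== RESULT ==
cities.id | items.qty
20 | 1
6 | 4
1 | 7
90 | 10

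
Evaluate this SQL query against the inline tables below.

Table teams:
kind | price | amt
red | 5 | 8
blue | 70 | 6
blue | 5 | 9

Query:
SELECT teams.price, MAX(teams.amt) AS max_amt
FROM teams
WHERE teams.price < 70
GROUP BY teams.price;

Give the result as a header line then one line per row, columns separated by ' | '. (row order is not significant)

== RESULT ==
teams.price | max_amt
5 | 9

Derivation:
After WHERE (2 rows):
teams.kind | teams.price | teams.amt
red | 5 | 8
blue | 5 | 9
After GROUP BY (1 rows):
teams.price | max_amt
5 | 9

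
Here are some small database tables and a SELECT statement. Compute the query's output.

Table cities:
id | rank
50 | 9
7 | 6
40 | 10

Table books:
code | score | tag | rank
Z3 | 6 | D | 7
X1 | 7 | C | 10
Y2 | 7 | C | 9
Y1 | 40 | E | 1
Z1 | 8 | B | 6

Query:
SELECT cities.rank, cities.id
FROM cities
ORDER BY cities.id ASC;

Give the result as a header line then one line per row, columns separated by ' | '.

After SELECT (3 rows):
cities.rank | cities.id
9 | 50
6 | 7
10 | 40
After ORDER BY (3 rows):
cities.rank | cities.id
6 | 7
10 | 40
9 | 50

== RESULT ==
cities.rank | cities.id
6 | 7
10 | 40
9 | 50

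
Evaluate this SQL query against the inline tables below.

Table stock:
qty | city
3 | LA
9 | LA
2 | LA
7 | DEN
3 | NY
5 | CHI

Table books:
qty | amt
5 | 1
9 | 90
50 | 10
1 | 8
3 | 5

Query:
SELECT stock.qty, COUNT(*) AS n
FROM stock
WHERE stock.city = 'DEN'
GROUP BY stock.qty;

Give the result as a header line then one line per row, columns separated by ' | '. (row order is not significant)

== RESULT ==
stock.qty | n
7 | 1

Derivation:
After WHERE (1 rows):
stock.qty | stock.city
7 | DEN
After GROUP BY (1 rows):
stock.qty | n
7 | 1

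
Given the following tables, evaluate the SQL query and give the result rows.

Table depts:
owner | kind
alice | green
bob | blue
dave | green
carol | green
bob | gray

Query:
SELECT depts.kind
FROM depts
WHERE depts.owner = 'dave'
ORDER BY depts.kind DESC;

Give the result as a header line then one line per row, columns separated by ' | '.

== RESULT ==
depts.kind
green

Derivation:
After WHERE (1 rows):
depts.owner | depts.kind
dave | green
After SELECT (1 rows):
depts.kind
green
After ORDER BY (1 rows):
depts.kind
green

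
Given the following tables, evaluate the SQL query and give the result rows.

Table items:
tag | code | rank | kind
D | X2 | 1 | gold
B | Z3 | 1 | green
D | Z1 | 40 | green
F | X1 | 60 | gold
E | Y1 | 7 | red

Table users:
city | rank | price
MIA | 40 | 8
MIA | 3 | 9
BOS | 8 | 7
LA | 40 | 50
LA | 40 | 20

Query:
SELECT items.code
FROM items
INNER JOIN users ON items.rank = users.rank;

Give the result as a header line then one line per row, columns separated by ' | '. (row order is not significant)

== RESULT ==
items.code
Z1
Z1
Z1

Derivation:
After JOIN users (3 rows):
items.tag | items.code | items.rank | items.kind | users.city | users.rank | users.price
D | Z1 | 40 | green | MIA | 40 | 8
D | Z1 | 40 | green | LA | 40 | 50
D | Z1 | 40 | green | LA | 40 | 20
After SELECT (3 rows):
items.code
Z1
Z1
Z1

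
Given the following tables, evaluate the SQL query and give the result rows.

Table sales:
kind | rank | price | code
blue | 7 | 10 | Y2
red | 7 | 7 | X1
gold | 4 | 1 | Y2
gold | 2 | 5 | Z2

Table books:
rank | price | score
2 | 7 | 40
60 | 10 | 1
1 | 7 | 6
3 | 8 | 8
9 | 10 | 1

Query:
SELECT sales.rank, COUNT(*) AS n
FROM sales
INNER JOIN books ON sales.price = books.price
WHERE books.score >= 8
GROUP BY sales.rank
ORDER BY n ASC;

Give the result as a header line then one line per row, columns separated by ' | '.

== RESULT ==
sales.rank | n
7 | 1

Derivation:
After JOIN books (4 rows):
sales.kind | sales.rank | sales.price | sales.code | books.rank | books.price | books.score
blue | 7 | 10 | Y2 | 60 | 10 | 1
blue | 7 | 10 | Y2 | 9 | 10 | 1
red | 7 | 7 | X1 | 2 | 7 | 40
red | 7 | 7 | X1 | 1 | 7 | 6
After WHERE (1 rows):
sales.kind | sales.rank | sales.price | sales.code | books.rank | books.price | books.score
red | 7 | 7 | X1 | 2 | 7 | 40
After GROUP BY (1 rows):
sales.rank | n
7 | 1
After ORDER BY (1 rows):
sales.rank | n
7 | 1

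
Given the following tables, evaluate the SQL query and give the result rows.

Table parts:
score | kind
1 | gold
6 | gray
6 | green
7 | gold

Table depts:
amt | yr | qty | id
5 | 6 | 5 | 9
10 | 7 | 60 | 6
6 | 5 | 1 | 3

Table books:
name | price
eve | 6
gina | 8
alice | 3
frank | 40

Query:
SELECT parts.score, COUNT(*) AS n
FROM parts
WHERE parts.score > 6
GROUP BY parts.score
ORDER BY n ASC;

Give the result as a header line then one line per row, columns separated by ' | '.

== RESULT ==
parts.score | n
7 | 1

Derivation:
After WHERE (1 rows):
parts.score | parts.kind
7 | gold
After GROUP BY (1 rows):
parts.score | n
7 | 1
After ORDER BY (1 rows):
parts.score | n
7 | 1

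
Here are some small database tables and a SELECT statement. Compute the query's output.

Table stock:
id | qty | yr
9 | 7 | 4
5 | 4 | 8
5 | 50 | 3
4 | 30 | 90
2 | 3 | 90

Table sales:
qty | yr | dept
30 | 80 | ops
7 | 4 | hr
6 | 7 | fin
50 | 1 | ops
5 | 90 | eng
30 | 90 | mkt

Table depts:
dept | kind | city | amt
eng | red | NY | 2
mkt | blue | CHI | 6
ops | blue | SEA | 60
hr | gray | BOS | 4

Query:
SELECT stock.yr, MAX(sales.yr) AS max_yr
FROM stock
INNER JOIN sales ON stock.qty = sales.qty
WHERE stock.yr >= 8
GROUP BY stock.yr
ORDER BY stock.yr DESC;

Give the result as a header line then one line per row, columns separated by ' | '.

== RESULT ==
stock.yr | max_yr
90 | 90

Derivation:
After JOIN sales (4 rows):
stock.id | stock.qty | stock.yr | sales.qty | sales.yr | sales.dept
9 | 7 | 4 | 7 | 4 | hr
5 | 50 | 3 | 50 | 1 | ops
4 | 30 | 90 | 30 | 80 | ops
4 | 30 | 90 | 30 | 90 | mkt
After WHERE (2 rows):
stock.id | stock.qty | stock.yr | sales.qty | sales.yr | sales.dept
4 | 30 | 90 | 30 | 80 | ops
4 | 30 | 90 | 30 | 90 | mkt
After GROUP BY (1 rows):
stock.yr | max_yr
90 | 90
After ORDER BY (1 rows):
stock.yr | max_yr
90 | 90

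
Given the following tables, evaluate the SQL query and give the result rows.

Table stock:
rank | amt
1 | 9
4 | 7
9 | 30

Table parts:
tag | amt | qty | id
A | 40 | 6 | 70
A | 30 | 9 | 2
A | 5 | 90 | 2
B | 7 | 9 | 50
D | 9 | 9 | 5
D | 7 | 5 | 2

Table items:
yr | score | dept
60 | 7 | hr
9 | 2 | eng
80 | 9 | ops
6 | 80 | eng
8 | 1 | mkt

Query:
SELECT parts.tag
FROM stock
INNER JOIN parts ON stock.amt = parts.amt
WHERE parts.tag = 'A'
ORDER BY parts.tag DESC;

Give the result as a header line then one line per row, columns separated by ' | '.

== RESULT ==
parts.tag
A

Derivation:
After JOIN parts (4 rows):
stock.rank | stock.amt | parts.tag | parts.amt | parts.qty | parts.id
1 | 9 | D | 9 | 9 | 5
4 | 7 | B | 7 | 9 | 50
4 | 7 | D | 7 | 5 | 2
9 | 30 | A | 30 | 9 | 2
After WHERE (1 rows):
stock.rank | stock.amt | parts.tag | parts.amt | parts.qty | parts.id
9 | 30 | A | 30 | 9 | 2
After SELECT (1 rows):
parts.tag
A
After ORDER BY (1 rows):
parts.tag
A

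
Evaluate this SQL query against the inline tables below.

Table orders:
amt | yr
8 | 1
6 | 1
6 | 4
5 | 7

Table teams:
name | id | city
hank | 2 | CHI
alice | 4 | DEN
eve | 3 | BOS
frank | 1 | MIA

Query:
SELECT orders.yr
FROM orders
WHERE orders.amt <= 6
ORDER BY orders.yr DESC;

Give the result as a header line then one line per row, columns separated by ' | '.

== RESULT ==
orders.yr
7
4
1

Derivation:
After WHERE (3 rows):
orders.amt | orders.yr
6 | 1
6 | 4
5 | 7
After SELECT (3 rows):
orders.yr
1
4
7
After ORDER BY (3 rows):
orders.yr
7
4
1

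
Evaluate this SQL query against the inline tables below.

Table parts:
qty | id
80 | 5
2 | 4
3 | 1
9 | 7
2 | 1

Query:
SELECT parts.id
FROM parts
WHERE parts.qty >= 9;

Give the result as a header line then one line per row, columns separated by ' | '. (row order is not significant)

After WHERE (2 rows):
parts.qty | parts.id
80 | 5
9 | 7
After SELECT (2 rows):
parts.id
5
7

== RESULT ==
parts.id
5
7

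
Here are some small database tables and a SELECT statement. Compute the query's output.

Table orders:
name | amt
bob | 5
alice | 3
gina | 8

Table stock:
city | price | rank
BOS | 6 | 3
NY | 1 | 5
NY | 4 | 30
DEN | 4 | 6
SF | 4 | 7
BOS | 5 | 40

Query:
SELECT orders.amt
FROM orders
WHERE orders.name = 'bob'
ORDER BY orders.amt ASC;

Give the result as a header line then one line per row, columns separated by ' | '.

After WHERE (1 rows):
orders.name | orders.amt
bob | 5
After SELECT (1 rows):
orders.amt
5
After ORDER BY (1 rows):
orders.amt
5

== RESULT ==
orders.amt
5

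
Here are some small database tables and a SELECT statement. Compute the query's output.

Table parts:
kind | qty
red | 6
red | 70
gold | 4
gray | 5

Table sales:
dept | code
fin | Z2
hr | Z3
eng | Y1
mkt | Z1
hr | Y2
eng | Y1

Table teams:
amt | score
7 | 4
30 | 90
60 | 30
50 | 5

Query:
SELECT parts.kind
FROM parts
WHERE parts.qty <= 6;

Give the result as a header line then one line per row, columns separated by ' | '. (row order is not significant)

== RESULT ==
parts.kind
red
gold
gray

Derivation:
After WHERE (3 rows):
parts.kind | parts.qty
red | 6
gold | 4
gray | 5
After SELECT (3 rows):
parts.kind
red
gold
gray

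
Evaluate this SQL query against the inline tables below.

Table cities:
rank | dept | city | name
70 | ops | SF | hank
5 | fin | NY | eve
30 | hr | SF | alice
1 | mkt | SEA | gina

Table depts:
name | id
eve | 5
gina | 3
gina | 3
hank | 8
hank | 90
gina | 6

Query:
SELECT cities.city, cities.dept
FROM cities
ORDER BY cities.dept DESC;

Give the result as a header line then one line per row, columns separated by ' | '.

After SELECT (4 rows):
cities.city | cities.dept
SF | ops
NY | fin
SF | hr
SEA | mkt
After ORDER BY (4 rows):
cities.city | cities.dept
SF | ops
SEA | mkt
SF | hr
NY | fin

== RESULT ==
cities.city | cities.dept
SF | ops
SEA | mkt
SF | hr
NY | fin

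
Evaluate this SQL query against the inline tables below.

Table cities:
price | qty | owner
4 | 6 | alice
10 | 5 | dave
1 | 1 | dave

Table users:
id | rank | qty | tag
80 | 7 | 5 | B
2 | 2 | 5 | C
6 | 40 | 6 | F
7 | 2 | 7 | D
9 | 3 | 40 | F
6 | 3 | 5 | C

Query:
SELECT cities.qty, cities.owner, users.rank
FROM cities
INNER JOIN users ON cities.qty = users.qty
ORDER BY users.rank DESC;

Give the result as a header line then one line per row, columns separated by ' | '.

After JOIN users (4 rows):
cities.price | cities.qty | cities.owner | users.id | users.rank | users.qty | users.tag
4 | 6 | alice | 6 | 40 | 6 | F
10 | 5 | dave | 80 | 7 | 5 | B
10 | 5 | dave | 2 | 2 | 5 | C
10 | 5 | dave | 6 | 3 | 5 | C
After SELECT (4 rows):
cities.qty | cities.owner | users.rank
6 | alice | 40
5 | dave | 7
5 | dave | 2
5 | dave | 3
After ORDER BY (4 rows):
cities.qty | cities.owner | users.rank
6 | alice | 40
5 | dave | 7
5 | dave | 3
5 | dave | 2

== RESULT ==
cities.qty | cities.owner | users.rank
6 | alice | 40
5 | dave | 7
5 | dave | 3
5 | dave | 2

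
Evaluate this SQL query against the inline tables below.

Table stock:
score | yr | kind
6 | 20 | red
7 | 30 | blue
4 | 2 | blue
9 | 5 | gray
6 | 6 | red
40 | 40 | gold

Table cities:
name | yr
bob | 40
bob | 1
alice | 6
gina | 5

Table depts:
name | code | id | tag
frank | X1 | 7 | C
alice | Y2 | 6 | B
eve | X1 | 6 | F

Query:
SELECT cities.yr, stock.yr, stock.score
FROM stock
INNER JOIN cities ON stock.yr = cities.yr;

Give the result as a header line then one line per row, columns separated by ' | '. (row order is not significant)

== RESULT ==
cities.yr | stock.yr | stock.score
5 | 5 | 9
6 | 6 | 6
40 | 40 | 40

Derivation:
After JOIN cities (3 rows):
stock.score | stock.yr | stock.kind | cities.name | cities.yr
9 | 5 | gray | gina | 5
6 | 6 | red | alice | 6
40 | 40 | gold | bob | 40
After SELECT (3 rows):
cities.yr | stock.yr | stock.score
5 | 5 | 9
6 | 6 | 6
40 | 40 | 40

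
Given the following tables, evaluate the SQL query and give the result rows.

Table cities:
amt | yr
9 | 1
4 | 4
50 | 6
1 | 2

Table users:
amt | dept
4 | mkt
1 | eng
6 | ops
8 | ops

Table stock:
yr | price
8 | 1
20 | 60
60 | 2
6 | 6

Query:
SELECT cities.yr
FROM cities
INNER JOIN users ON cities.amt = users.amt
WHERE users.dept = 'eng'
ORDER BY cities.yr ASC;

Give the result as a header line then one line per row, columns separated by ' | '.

After JOIN users (2 rows):
cities.amt | cities.yr | users.amt | users.dept
4 | 4 | 4 | mkt
1 | 2 | 1 | eng
After WHERE (1 rows):
cities.amt | cities.yr | users.amt | users.dept
1 | 2 | 1 | eng
After SELECT (1 rows):
cities.yr
2
After ORDER BY (1 rows):
cities.yr
2

== RESULT ==
cities.yr
2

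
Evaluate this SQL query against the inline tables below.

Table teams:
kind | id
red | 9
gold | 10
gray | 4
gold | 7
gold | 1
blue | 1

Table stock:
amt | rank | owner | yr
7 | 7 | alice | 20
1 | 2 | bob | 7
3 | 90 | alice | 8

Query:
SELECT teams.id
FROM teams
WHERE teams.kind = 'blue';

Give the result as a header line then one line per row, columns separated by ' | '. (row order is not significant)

After WHERE (1 rows):
teams.kind | teams.id
blue | 1
After SELECT (1 rows):
teams.id
1

== RESULT ==
teams.id
1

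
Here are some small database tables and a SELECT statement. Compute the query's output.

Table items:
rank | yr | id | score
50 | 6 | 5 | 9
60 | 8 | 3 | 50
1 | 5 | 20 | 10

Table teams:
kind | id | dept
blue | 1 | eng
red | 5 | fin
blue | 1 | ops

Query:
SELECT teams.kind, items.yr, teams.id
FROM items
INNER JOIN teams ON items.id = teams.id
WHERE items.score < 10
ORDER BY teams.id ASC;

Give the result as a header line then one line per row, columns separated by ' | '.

After JOIN teams (1 rows):
items.rank | items.yr | items.id | items.score | teams.kind | teams.id | teams.dept
50 | 6 | 5 | 9 | red | 5 | fin
After WHERE (1 rows):
items.rank | items.yr | items.id | items.score | teams.kind | teams.id | teams.dept
50 | 6 | 5 | 9 | red | 5 | fin
After SELECT (1 rows):
teams.kind | items.yr | teams.id
red | 6 | 5
After ORDER BY (1 rows):
teams.kind | items.yr | teams.id
red | 6 | 5

== RESULT ==
teams.kind | items.yr | teams.id
red | 6 | 5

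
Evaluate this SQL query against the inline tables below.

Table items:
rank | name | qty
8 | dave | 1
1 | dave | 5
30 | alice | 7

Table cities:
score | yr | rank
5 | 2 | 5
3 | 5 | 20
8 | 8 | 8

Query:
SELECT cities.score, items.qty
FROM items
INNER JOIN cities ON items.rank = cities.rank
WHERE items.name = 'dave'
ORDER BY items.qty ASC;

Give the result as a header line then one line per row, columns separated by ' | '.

== RESULT ==
cities.score | items.qty
8 | 1

Derivation:
After JOIN cities (1 rows):
items.rank | items.name | items.qty | cities.score | cities.yr | cities.rank
8 | dave | 1 | 8 | 8 | 8
After WHERE (1 rows):
items.rank | items.name | items.qty | cities.score | cities.yr | cities.rank
8 | dave | 1 | 8 | 8 | 8
After SELECT (1 rows):
cities.score | items.qty
8 | 1
After ORDER BY (1 rows):
cities.score | items.qty
8 | 1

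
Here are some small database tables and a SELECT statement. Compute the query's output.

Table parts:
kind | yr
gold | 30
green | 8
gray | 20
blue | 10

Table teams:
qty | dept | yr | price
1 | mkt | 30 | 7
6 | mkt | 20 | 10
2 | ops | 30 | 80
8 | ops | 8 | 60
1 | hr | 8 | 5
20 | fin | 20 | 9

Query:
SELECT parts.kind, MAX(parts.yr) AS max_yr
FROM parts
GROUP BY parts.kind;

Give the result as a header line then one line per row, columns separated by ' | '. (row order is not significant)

After GROUP BY (4 rows):
parts.kind | max_yr
gold | 30
green | 8
gray | 20
blue | 10

== RESULT ==
parts.kind | max_yr
gold | 30
green | 8
gray | 20
blue | 10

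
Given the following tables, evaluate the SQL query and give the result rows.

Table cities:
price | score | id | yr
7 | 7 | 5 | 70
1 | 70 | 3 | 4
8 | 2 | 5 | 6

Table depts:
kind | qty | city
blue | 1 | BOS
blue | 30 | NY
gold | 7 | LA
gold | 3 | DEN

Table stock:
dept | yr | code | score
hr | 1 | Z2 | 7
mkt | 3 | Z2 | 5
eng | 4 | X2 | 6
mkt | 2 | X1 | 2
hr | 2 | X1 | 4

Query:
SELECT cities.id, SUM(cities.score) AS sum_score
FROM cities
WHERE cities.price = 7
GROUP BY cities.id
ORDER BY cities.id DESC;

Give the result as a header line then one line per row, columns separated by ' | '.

== RESULT ==
cities.id | sum_score
5 | 7

Derivation:
After WHERE (1 rows):
cities.price | cities.score | cities.id | cities.yr
7 | 7 | 5 | 70
After GROUP BY (1 rows):
cities.id | sum_score
5 | 7
After ORDER BY (1 rows):
cities.id | sum_score
5 | 7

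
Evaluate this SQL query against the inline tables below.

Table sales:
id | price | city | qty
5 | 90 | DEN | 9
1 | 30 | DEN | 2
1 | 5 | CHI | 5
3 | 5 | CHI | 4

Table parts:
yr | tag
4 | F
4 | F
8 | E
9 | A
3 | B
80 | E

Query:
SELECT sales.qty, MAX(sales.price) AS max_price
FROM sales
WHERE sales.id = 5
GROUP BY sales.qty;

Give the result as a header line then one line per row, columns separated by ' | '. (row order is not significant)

== RESULT ==
sales.qty | max_price
9 | 90

Derivation:
After WHERE (1 rows):
sales.id | sales.price | sales.city | sales.qty
5 | 90 | DEN | 9
After GROUP BY (1 rows):
sales.qty | max_price
9 | 90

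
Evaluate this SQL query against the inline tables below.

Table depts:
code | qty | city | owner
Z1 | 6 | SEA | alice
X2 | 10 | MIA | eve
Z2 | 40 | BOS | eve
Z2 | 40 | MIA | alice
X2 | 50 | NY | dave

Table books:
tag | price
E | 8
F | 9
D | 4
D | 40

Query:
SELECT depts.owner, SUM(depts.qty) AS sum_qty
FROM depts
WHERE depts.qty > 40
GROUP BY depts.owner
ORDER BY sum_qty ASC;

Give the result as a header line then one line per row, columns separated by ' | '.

== RESULT ==
depts.owner | sum_qty
dave | 50

Derivation:
After WHERE (1 rows):
depts.code | depts.qty | depts.city | depts.owner
X2 | 50 | NY | dave
After GROUP BY (1 rows):
depts.owner | sum_qty
dave | 50
After ORDER BY (1 rows):
depts.owner | sum_qty
dave | 50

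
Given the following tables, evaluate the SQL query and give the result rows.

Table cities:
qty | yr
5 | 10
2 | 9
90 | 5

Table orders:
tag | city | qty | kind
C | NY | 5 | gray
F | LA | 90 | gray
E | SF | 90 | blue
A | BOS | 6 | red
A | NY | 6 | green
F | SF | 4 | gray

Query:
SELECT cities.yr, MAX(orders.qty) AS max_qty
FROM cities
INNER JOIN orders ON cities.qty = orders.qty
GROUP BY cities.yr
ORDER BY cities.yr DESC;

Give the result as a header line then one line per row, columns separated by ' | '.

== RESULT ==
cities.yr | max_qty
10 | 5
5 | 90

Derivation:
After JOIN orders (3 rows):
cities.qty | cities.yr | orders.tag | orders.city | orders.qty | orders.kind
5 | 10 | C | NY | 5 | gray
90 | 5 | F | LA | 90 | gray
90 | 5 | E | SF | 90 | blue
After GROUP BY (2 rows):
cities.yr | max_qty
10 | 5
5 | 90
After ORDER BY (2 rows):
cities.yr | max_qty
10 | 5
5 | 90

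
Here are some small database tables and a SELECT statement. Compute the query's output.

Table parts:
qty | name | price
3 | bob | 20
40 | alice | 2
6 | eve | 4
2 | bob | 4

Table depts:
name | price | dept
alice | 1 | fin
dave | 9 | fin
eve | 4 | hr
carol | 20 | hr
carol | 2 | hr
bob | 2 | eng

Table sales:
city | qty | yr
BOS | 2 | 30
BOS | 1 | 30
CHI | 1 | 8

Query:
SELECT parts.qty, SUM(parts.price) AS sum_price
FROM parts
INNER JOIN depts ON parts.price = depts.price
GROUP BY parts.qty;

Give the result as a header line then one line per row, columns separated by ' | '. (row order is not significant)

After JOIN depts (5 rows):
parts.qty | parts.name | parts.price | depts.name | depts.price | depts.dept
3 | bob | 20 | carol | 20 | hr
40 | alice | 2 | carol | 2 | hr
40 | alice | 2 | bob | 2 | eng
6 | eve | 4 | eve | 4 | hr
2 | bob | 4 | eve | 4 | hr
After GROUP BY (4 rows):
parts.qty | sum_price
3 | 20
40 | 4
6 | 4
2 | 4

== RESULT ==
parts.qty | sum_price
3 | 20
40 | 4
6 | 4
2 | 4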